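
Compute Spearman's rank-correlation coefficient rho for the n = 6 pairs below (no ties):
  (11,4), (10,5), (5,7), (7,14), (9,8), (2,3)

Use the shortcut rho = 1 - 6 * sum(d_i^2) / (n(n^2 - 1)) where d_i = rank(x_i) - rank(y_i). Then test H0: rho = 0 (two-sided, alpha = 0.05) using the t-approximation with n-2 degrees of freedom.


Step 1: Rank x and y separately (midranks; no ties here).
rank(x): 11->6, 10->5, 5->2, 7->3, 9->4, 2->1
rank(y): 4->2, 5->3, 7->4, 14->6, 8->5, 3->1
Step 2: d_i = R_x(i) - R_y(i); compute d_i^2.
  (6-2)^2=16, (5-3)^2=4, (2-4)^2=4, (3-6)^2=9, (4-5)^2=1, (1-1)^2=0
sum(d^2) = 34.
Step 3: rho = 1 - 6*34 / (6*(6^2 - 1)) = 1 - 204/210 = 0.028571.
Step 4: Under H0, t = rho * sqrt((n-2)/(1-rho^2)) = 0.0572 ~ t(4).
Step 5: Two-sided p-value from the t-distribution with 4 df = 0.957155.
Step 6: alpha = 0.05. fail to reject H0.

rho = 0.0286, p = 0.957155, fail to reject H0 at alpha = 0.05.


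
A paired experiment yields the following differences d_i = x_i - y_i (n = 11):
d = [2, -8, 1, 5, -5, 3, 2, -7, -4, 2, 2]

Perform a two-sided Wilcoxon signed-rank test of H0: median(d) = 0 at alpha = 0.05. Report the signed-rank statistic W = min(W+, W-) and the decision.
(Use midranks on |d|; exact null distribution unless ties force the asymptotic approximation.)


Step 1: Drop any zero differences (none here) and take |d_i|.
|d| = [2, 8, 1, 5, 5, 3, 2, 7, 4, 2, 2]
Step 2: Midrank |d_i| (ties get averaged ranks).
ranks: |2|->3.5, |8|->11, |1|->1, |5|->8.5, |5|->8.5, |3|->6, |2|->3.5, |7|->10, |4|->7, |2|->3.5, |2|->3.5
Step 3: Attach original signs; sum ranks with positive sign and with negative sign.
W+ = 3.5 + 1 + 8.5 + 6 + 3.5 + 3.5 + 3.5 = 29.5
W- = 11 + 8.5 + 10 + 7 = 36.5
(Check: W+ + W- = 66 should equal n(n+1)/2 = 66.)
Step 4: Test statistic W = min(W+, W-) = 29.5.
Step 5: Ties in |d|, so use the tie-corrected normal approximation.
        E[W] = n(n+1)/4 = 11*12/4 = 33.
        Tie groups: |d|=2 (t=4), |d|=5 (t=2); sum(t^3 - t) = 66.
        Var[W] = n(n+1)(2n+1)/24 - sum(t^3-t)/48 = 3036/24 - 66/48 = 125.125.
        z = (W - E[W]) / sqrt(Var[W]) = (29.5 - 33) / 11.1859 = -0.3129.
        Two-sided p = 2*Phi(z) = 0.754362.
Step 6: alpha = 0.05. fail to reject H0.

W+ = 29.5, W- = 36.5, W = min = 29.5, p = 0.754362, fail to reject H0.


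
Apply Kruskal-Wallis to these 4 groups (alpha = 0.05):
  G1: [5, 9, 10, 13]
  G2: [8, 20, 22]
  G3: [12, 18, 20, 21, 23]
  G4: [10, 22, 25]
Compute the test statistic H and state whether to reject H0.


Step 1: Combine all N = 15 observations and assign midranks.
sorted (value, group, rank): (5,G1,1), (8,G2,2), (9,G1,3), (10,G1,4.5), (10,G4,4.5), (12,G3,6), (13,G1,7), (18,G3,8), (20,G2,9.5), (20,G3,9.5), (21,G3,11), (22,G2,12.5), (22,G4,12.5), (23,G3,14), (25,G4,15)
Step 2: Sum ranks within each group.
R_1 = 15.5 (n_1 = 4)
R_2 = 24 (n_2 = 3)
R_3 = 48.5 (n_3 = 5)
R_4 = 32 (n_4 = 3)
Step 3: H = 12/(N(N+1)) * sum(R_i^2/n_i) - 3(N+1)
     = 12/(15*16) * (15.5^2/4 + 24^2/3 + 48.5^2/5 + 32^2/3) - 3*16
     = 0.050000 * 1063.85 - 48
     = 5.192292.
Step 4: Ties present; correction factor C = 1 - 18/(15^3 - 15) = 0.994643. Corrected H = 5.192292 / 0.994643 = 5.220257.
Step 5: Under H0, H ~ chi^2(3); p-value = 0.156361.
Step 6: alpha = 0.05. fail to reject H0.

H = 5.2203, df = 3, p = 0.156361, fail to reject H0.


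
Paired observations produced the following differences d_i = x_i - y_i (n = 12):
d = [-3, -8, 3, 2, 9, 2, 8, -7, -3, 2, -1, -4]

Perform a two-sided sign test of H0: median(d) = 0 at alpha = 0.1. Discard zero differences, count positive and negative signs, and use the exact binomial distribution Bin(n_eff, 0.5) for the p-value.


Step 1: Discard zero differences. Original n = 12; n_eff = number of nonzero differences = 12.
Nonzero differences (with sign): -3, -8, +3, +2, +9, +2, +8, -7, -3, +2, -1, -4
Step 2: Count signs: positive = 6, negative = 6.
Step 3: Under H0: P(positive) = 0.5, so the number of positives S ~ Bin(12, 0.5).
Step 4: Two-sided exact p-value = sum of Bin(12,0.5) probabilities at or below the observed probability = 1.000000.
Step 5: alpha = 0.1. fail to reject H0.

n_eff = 12, pos = 6, neg = 6, p = 1.000000, fail to reject H0.


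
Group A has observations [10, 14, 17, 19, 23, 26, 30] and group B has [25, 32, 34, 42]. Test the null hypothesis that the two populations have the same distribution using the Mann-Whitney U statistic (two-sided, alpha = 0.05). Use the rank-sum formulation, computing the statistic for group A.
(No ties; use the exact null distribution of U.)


Step 1: Combine and sort all 11 observations; assign midranks.
sorted (value, group): (10,X), (14,X), (17,X), (19,X), (23,X), (25,Y), (26,X), (30,X), (32,Y), (34,Y), (42,Y)
ranks: 10->1, 14->2, 17->3, 19->4, 23->5, 25->6, 26->7, 30->8, 32->9, 34->10, 42->11
Step 2: Rank sum for X: R1 = 1 + 2 + 3 + 4 + 5 + 7 + 8 = 30.
Step 3: U_X = R1 - n1(n1+1)/2 = 30 - 7*8/2 = 30 - 28 = 2.
       U_Y = n1*n2 - U_X = 28 - 2 = 26.
Step 4: No ties, so the exact null distribution of U (based on enumerating the C(11,7) = 330 equally likely rank assignments) gives the two-sided p-value.
Step 5: p-value = 0.024242; compare to alpha = 0.05. reject H0.

U_X = 2, p = 0.024242, reject H0 at alpha = 0.05.


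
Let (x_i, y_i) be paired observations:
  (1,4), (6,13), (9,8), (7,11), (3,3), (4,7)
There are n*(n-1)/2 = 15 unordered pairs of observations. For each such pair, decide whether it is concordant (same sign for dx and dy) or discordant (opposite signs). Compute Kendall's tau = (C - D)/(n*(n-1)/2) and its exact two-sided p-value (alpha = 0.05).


Step 1: Enumerate the 15 unordered pairs (i,j) with i<j and classify each by sign(x_j-x_i) * sign(y_j-y_i).
  (1,2):dx=+5,dy=+9->C; (1,3):dx=+8,dy=+4->C; (1,4):dx=+6,dy=+7->C; (1,5):dx=+2,dy=-1->D
  (1,6):dx=+3,dy=+3->C; (2,3):dx=+3,dy=-5->D; (2,4):dx=+1,dy=-2->D; (2,5):dx=-3,dy=-10->C
  (2,6):dx=-2,dy=-6->C; (3,4):dx=-2,dy=+3->D; (3,5):dx=-6,dy=-5->C; (3,6):dx=-5,dy=-1->C
  (4,5):dx=-4,dy=-8->C; (4,6):dx=-3,dy=-4->C; (5,6):dx=+1,dy=+4->C
Step 2: C = 11, D = 4, total pairs = 15.
Step 3: tau = (C - D)/(n(n-1)/2) = (11 - 4)/15 = 0.466667.
Step 4: Exact two-sided p-value (enumerate n! = 720 permutations of y under H0): p = 0.272222.
Step 5: alpha = 0.05. fail to reject H0.

tau_b = 0.4667 (C=11, D=4), p = 0.272222, fail to reject H0.


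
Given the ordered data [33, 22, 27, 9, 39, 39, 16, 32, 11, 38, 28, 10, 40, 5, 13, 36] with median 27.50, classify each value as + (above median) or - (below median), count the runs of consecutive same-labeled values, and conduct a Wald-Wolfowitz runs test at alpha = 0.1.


Step 1: Compute median = 27.50; label A = above, B = below.
Labels in order: ABBBAABABAABABBA  (n_A = 8, n_B = 8)
Step 2: Count runs R = 11.
Step 3: Under H0 (random ordering), E[R] = 2*n_A*n_B/(n_A+n_B) + 1 = 2*8*8/16 + 1 = 9.0000.
        Var[R] = 2*n_A*n_B*(2*n_A*n_B - n_A - n_B) / ((n_A+n_B)^2 * (n_A+n_B-1)) = 14336/3840 = 3.7333.
        SD[R] = 1.9322.
Step 4: Continuity-corrected z = (R - 0.5 - E[R]) / SD[R] = (11 - 0.5 - 9.0000) / 1.9322 = 0.7763.
Step 5: Two-sided p-value via normal approximation = 2*(1 - Phi(|z|)) = 0.437558.
Step 6: alpha = 0.1. fail to reject H0.

R = 11, z = 0.7763, p = 0.437558, fail to reject H0.


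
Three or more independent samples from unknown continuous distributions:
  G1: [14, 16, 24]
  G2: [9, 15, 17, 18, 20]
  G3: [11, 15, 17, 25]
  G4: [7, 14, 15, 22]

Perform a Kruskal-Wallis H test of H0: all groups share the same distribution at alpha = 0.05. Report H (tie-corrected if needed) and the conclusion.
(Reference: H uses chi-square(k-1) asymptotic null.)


Step 1: Combine all N = 16 observations and assign midranks.
sorted (value, group, rank): (7,G4,1), (9,G2,2), (11,G3,3), (14,G1,4.5), (14,G4,4.5), (15,G2,7), (15,G3,7), (15,G4,7), (16,G1,9), (17,G2,10.5), (17,G3,10.5), (18,G2,12), (20,G2,13), (22,G4,14), (24,G1,15), (25,G3,16)
Step 2: Sum ranks within each group.
R_1 = 28.5 (n_1 = 3)
R_2 = 44.5 (n_2 = 5)
R_3 = 36.5 (n_3 = 4)
R_4 = 26.5 (n_4 = 4)
Step 3: H = 12/(N(N+1)) * sum(R_i^2/n_i) - 3(N+1)
     = 12/(16*17) * (28.5^2/3 + 44.5^2/5 + 36.5^2/4 + 26.5^2/4) - 3*17
     = 0.044118 * 1175.42 - 51
     = 0.856985.
Step 4: Ties present; correction factor C = 1 - 36/(16^3 - 16) = 0.991176. Corrected H = 0.856985 / 0.991176 = 0.864614.
Step 5: Under H0, H ~ chi^2(3); p-value = 0.833958.
Step 6: alpha = 0.05. fail to reject H0.

H = 0.8646, df = 3, p = 0.833958, fail to reject H0.


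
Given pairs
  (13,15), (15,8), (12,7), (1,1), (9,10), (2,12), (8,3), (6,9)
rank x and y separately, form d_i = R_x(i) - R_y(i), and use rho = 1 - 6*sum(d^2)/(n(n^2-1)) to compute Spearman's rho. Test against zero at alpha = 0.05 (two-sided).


Step 1: Rank x and y separately (midranks; no ties here).
rank(x): 13->7, 15->8, 12->6, 1->1, 9->5, 2->2, 8->4, 6->3
rank(y): 15->8, 8->4, 7->3, 1->1, 10->6, 12->7, 3->2, 9->5
Step 2: d_i = R_x(i) - R_y(i); compute d_i^2.
  (7-8)^2=1, (8-4)^2=16, (6-3)^2=9, (1-1)^2=0, (5-6)^2=1, (2-7)^2=25, (4-2)^2=4, (3-5)^2=4
sum(d^2) = 60.
Step 3: rho = 1 - 6*60 / (8*(8^2 - 1)) = 1 - 360/504 = 0.285714.
Step 4: Under H0, t = rho * sqrt((n-2)/(1-rho^2)) = 0.7303 ~ t(6).
Step 5: Two-sided p-value from the t-distribution with 6 df = 0.492726.
Step 6: alpha = 0.05. fail to reject H0.

rho = 0.2857, p = 0.492726, fail to reject H0 at alpha = 0.05.


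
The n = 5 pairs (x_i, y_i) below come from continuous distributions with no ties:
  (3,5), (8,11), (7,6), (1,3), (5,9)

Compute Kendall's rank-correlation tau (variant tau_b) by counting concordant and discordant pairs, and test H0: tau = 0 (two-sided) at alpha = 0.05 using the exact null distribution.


Step 1: Enumerate the 10 unordered pairs (i,j) with i<j and classify each by sign(x_j-x_i) * sign(y_j-y_i).
  (1,2):dx=+5,dy=+6->C; (1,3):dx=+4,dy=+1->C; (1,4):dx=-2,dy=-2->C; (1,5):dx=+2,dy=+4->C
  (2,3):dx=-1,dy=-5->C; (2,4):dx=-7,dy=-8->C; (2,5):dx=-3,dy=-2->C; (3,4):dx=-6,dy=-3->C
  (3,5):dx=-2,dy=+3->D; (4,5):dx=+4,dy=+6->C
Step 2: C = 9, D = 1, total pairs = 10.
Step 3: tau = (C - D)/(n(n-1)/2) = (9 - 1)/10 = 0.800000.
Step 4: Exact two-sided p-value (enumerate n! = 120 permutations of y under H0): p = 0.083333.
Step 5: alpha = 0.05. fail to reject H0.

tau_b = 0.8000 (C=9, D=1), p = 0.083333, fail to reject H0.


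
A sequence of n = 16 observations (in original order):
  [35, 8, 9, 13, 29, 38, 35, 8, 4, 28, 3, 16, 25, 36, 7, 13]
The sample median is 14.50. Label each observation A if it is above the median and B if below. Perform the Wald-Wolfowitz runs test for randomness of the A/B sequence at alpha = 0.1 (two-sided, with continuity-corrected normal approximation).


Step 1: Compute median = 14.50; label A = above, B = below.
Labels in order: ABBBAAABBABAAABB  (n_A = 8, n_B = 8)
Step 2: Count runs R = 8.
Step 3: Under H0 (random ordering), E[R] = 2*n_A*n_B/(n_A+n_B) + 1 = 2*8*8/16 + 1 = 9.0000.
        Var[R] = 2*n_A*n_B*(2*n_A*n_B - n_A - n_B) / ((n_A+n_B)^2 * (n_A+n_B-1)) = 14336/3840 = 3.7333.
        SD[R] = 1.9322.
Step 4: Continuity-corrected z = (R + 0.5 - E[R]) / SD[R] = (8 + 0.5 - 9.0000) / 1.9322 = -0.2588.
Step 5: Two-sided p-value via normal approximation = 2*(1 - Phi(|z|)) = 0.795809.
Step 6: alpha = 0.1. fail to reject H0.

R = 8, z = -0.2588, p = 0.795809, fail to reject H0.


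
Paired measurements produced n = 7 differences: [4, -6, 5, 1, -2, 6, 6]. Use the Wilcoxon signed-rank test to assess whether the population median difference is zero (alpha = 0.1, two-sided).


Step 1: Drop any zero differences (none here) and take |d_i|.
|d| = [4, 6, 5, 1, 2, 6, 6]
Step 2: Midrank |d_i| (ties get averaged ranks).
ranks: |4|->3, |6|->6, |5|->4, |1|->1, |2|->2, |6|->6, |6|->6
Step 3: Attach original signs; sum ranks with positive sign and with negative sign.
W+ = 3 + 4 + 1 + 6 + 6 = 20
W- = 6 + 2 = 8
(Check: W+ + W- = 28 should equal n(n+1)/2 = 28.)
Step 4: Test statistic W = min(W+, W-) = 8.
Step 5: Ties in |d|, so use the tie-corrected normal approximation.
        E[W] = n(n+1)/4 = 7*8/4 = 14.
        Tie groups: |d|=6 (t=3); sum(t^3 - t) = 24.
        Var[W] = n(n+1)(2n+1)/24 - sum(t^3-t)/48 = 840/24 - 24/48 = 34.5.
        z = (W - E[W]) / sqrt(Var[W]) = (8 - 14) / 5.8737 = -1.0215.
        Two-sided p = 2*Phi(z) = 0.307014.
Step 6: alpha = 0.1. fail to reject H0.

W+ = 20, W- = 8, W = min = 8, p = 0.307014, fail to reject H0.


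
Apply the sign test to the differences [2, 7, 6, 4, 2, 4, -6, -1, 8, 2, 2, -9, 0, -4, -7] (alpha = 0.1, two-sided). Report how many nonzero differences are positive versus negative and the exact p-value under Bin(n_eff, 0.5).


Step 1: Discard zero differences. Original n = 15; n_eff = number of nonzero differences = 14.
Nonzero differences (with sign): +2, +7, +6, +4, +2, +4, -6, -1, +8, +2, +2, -9, -4, -7
Step 2: Count signs: positive = 9, negative = 5.
Step 3: Under H0: P(positive) = 0.5, so the number of positives S ~ Bin(14, 0.5).
Step 4: Two-sided exact p-value = sum of Bin(14,0.5) probabilities at or below the observed probability = 0.423950.
Step 5: alpha = 0.1. fail to reject H0.

n_eff = 14, pos = 9, neg = 5, p = 0.423950, fail to reject H0.


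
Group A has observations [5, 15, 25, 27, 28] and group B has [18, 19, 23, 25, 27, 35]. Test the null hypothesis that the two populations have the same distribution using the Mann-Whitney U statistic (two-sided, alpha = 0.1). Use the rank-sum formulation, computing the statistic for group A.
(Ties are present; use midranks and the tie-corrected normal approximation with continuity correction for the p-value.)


Step 1: Combine and sort all 11 observations; assign midranks.
sorted (value, group): (5,X), (15,X), (18,Y), (19,Y), (23,Y), (25,X), (25,Y), (27,X), (27,Y), (28,X), (35,Y)
ranks: 5->1, 15->2, 18->3, 19->4, 23->5, 25->6.5, 25->6.5, 27->8.5, 27->8.5, 28->10, 35->11
Step 2: Rank sum for X: R1 = 1 + 2 + 6.5 + 8.5 + 10 = 28.
Step 3: U_X = R1 - n1(n1+1)/2 = 28 - 5*6/2 = 28 - 15 = 13.
       U_Y = n1*n2 - U_X = 30 - 13 = 17.
Step 4: Ties are present, so use the tie-corrected normal approximation (with continuity correction) for the p-value.
Step 5: p-value = 0.783228; compare to alpha = 0.1. fail to reject H0.

U_X = 13, p = 0.783228, fail to reject H0 at alpha = 0.1.


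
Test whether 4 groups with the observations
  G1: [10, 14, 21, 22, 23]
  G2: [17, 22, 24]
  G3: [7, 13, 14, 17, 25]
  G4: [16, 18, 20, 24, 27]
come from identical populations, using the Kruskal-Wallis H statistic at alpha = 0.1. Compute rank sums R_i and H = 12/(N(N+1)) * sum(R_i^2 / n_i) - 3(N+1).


Step 1: Combine all N = 18 observations and assign midranks.
sorted (value, group, rank): (7,G3,1), (10,G1,2), (13,G3,3), (14,G1,4.5), (14,G3,4.5), (16,G4,6), (17,G2,7.5), (17,G3,7.5), (18,G4,9), (20,G4,10), (21,G1,11), (22,G1,12.5), (22,G2,12.5), (23,G1,14), (24,G2,15.5), (24,G4,15.5), (25,G3,17), (27,G4,18)
Step 2: Sum ranks within each group.
R_1 = 44 (n_1 = 5)
R_2 = 35.5 (n_2 = 3)
R_3 = 33 (n_3 = 5)
R_4 = 58.5 (n_4 = 5)
Step 3: H = 12/(N(N+1)) * sum(R_i^2/n_i) - 3(N+1)
     = 12/(18*19) * (44^2/5 + 35.5^2/3 + 33^2/5 + 58.5^2/5) - 3*19
     = 0.035088 * 1709.53 - 57
     = 2.983626.
Step 4: Ties present; correction factor C = 1 - 24/(18^3 - 18) = 0.995872. Corrected H = 2.983626 / 0.995872 = 2.995993.
Step 5: Under H0, H ~ chi^2(3); p-value = 0.392243.
Step 6: alpha = 0.1. fail to reject H0.

H = 2.9960, df = 3, p = 0.392243, fail to reject H0.


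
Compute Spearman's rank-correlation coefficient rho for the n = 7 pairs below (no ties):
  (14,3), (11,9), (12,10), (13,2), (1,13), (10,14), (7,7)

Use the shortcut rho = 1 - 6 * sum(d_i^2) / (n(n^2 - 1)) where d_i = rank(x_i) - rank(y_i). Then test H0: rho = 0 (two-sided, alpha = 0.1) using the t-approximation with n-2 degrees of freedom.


Step 1: Rank x and y separately (midranks; no ties here).
rank(x): 14->7, 11->4, 12->5, 13->6, 1->1, 10->3, 7->2
rank(y): 3->2, 9->4, 10->5, 2->1, 13->6, 14->7, 7->3
Step 2: d_i = R_x(i) - R_y(i); compute d_i^2.
  (7-2)^2=25, (4-4)^2=0, (5-5)^2=0, (6-1)^2=25, (1-6)^2=25, (3-7)^2=16, (2-3)^2=1
sum(d^2) = 92.
Step 3: rho = 1 - 6*92 / (7*(7^2 - 1)) = 1 - 552/336 = -0.642857.
Step 4: Under H0, t = rho * sqrt((n-2)/(1-rho^2)) = -1.8766 ~ t(5).
Step 5: Two-sided p-value from the t-distribution with 5 df = 0.119392.
Step 6: alpha = 0.1. fail to reject H0.

rho = -0.6429, p = 0.119392, fail to reject H0 at alpha = 0.1.


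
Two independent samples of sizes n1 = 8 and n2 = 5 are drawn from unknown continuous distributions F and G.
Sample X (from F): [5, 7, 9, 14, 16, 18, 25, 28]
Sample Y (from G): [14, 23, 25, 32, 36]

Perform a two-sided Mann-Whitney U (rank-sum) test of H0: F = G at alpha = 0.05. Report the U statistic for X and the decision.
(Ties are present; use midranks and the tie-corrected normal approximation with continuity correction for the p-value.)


Step 1: Combine and sort all 13 observations; assign midranks.
sorted (value, group): (5,X), (7,X), (9,X), (14,X), (14,Y), (16,X), (18,X), (23,Y), (25,X), (25,Y), (28,X), (32,Y), (36,Y)
ranks: 5->1, 7->2, 9->3, 14->4.5, 14->4.5, 16->6, 18->7, 23->8, 25->9.5, 25->9.5, 28->11, 32->12, 36->13
Step 2: Rank sum for X: R1 = 1 + 2 + 3 + 4.5 + 6 + 7 + 9.5 + 11 = 44.
Step 3: U_X = R1 - n1(n1+1)/2 = 44 - 8*9/2 = 44 - 36 = 8.
       U_Y = n1*n2 - U_X = 40 - 8 = 32.
Step 4: Ties are present, so use the tie-corrected normal approximation (with continuity correction) for the p-value.
Step 5: p-value = 0.091397; compare to alpha = 0.05. fail to reject H0.

U_X = 8, p = 0.091397, fail to reject H0 at alpha = 0.05.


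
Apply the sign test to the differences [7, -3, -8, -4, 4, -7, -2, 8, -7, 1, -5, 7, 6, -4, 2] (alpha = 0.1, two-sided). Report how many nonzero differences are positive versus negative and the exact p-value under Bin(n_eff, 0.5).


Step 1: Discard zero differences. Original n = 15; n_eff = number of nonzero differences = 15.
Nonzero differences (with sign): +7, -3, -8, -4, +4, -7, -2, +8, -7, +1, -5, +7, +6, -4, +2
Step 2: Count signs: positive = 7, negative = 8.
Step 3: Under H0: P(positive) = 0.5, so the number of positives S ~ Bin(15, 0.5).
Step 4: Two-sided exact p-value = sum of Bin(15,0.5) probabilities at or below the observed probability = 1.000000.
Step 5: alpha = 0.1. fail to reject H0.

n_eff = 15, pos = 7, neg = 8, p = 1.000000, fail to reject H0.


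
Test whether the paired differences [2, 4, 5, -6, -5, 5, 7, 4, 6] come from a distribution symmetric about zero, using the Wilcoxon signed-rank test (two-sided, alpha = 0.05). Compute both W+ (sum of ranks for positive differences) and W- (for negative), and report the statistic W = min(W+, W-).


Step 1: Drop any zero differences (none here) and take |d_i|.
|d| = [2, 4, 5, 6, 5, 5, 7, 4, 6]
Step 2: Midrank |d_i| (ties get averaged ranks).
ranks: |2|->1, |4|->2.5, |5|->5, |6|->7.5, |5|->5, |5|->5, |7|->9, |4|->2.5, |6|->7.5
Step 3: Attach original signs; sum ranks with positive sign and with negative sign.
W+ = 1 + 2.5 + 5 + 5 + 9 + 2.5 + 7.5 = 32.5
W- = 7.5 + 5 = 12.5
(Check: W+ + W- = 45 should equal n(n+1)/2 = 45.)
Step 4: Test statistic W = min(W+, W-) = 12.5.
Step 5: Ties in |d|, so use the tie-corrected normal approximation.
        E[W] = n(n+1)/4 = 9*10/4 = 22.5.
        Tie groups: |d|=4 (t=2), |d|=5 (t=3), |d|=6 (t=2); sum(t^3 - t) = 36.
        Var[W] = n(n+1)(2n+1)/24 - sum(t^3-t)/48 = 1710/24 - 36/48 = 70.5.
        z = (W - E[W]) / sqrt(Var[W]) = (12.5 - 22.5) / 8.3964 = -1.1910.
        Two-sided p = 2*Phi(z) = 0.233660.
Step 6: alpha = 0.05. fail to reject H0.

W+ = 32.5, W- = 12.5, W = min = 12.5, p = 0.233660, fail to reject H0.


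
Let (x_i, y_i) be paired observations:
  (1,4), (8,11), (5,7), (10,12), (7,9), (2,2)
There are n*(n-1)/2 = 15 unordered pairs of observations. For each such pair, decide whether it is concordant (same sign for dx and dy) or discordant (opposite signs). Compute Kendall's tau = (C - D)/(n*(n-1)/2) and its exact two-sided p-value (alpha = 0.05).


Step 1: Enumerate the 15 unordered pairs (i,j) with i<j and classify each by sign(x_j-x_i) * sign(y_j-y_i).
  (1,2):dx=+7,dy=+7->C; (1,3):dx=+4,dy=+3->C; (1,4):dx=+9,dy=+8->C; (1,5):dx=+6,dy=+5->C
  (1,6):dx=+1,dy=-2->D; (2,3):dx=-3,dy=-4->C; (2,4):dx=+2,dy=+1->C; (2,5):dx=-1,dy=-2->C
  (2,6):dx=-6,dy=-9->C; (3,4):dx=+5,dy=+5->C; (3,5):dx=+2,dy=+2->C; (3,6):dx=-3,dy=-5->C
  (4,5):dx=-3,dy=-3->C; (4,6):dx=-8,dy=-10->C; (5,6):dx=-5,dy=-7->C
Step 2: C = 14, D = 1, total pairs = 15.
Step 3: tau = (C - D)/(n(n-1)/2) = (14 - 1)/15 = 0.866667.
Step 4: Exact two-sided p-value (enumerate n! = 720 permutations of y under H0): p = 0.016667.
Step 5: alpha = 0.05. reject H0.

tau_b = 0.8667 (C=14, D=1), p = 0.016667, reject H0.


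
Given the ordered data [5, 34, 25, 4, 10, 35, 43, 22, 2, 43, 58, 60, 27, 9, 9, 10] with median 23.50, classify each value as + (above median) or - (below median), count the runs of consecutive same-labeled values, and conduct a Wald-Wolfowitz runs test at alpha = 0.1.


Step 1: Compute median = 23.50; label A = above, B = below.
Labels in order: BAABBAABBAAAABBB  (n_A = 8, n_B = 8)
Step 2: Count runs R = 7.
Step 3: Under H0 (random ordering), E[R] = 2*n_A*n_B/(n_A+n_B) + 1 = 2*8*8/16 + 1 = 9.0000.
        Var[R] = 2*n_A*n_B*(2*n_A*n_B - n_A - n_B) / ((n_A+n_B)^2 * (n_A+n_B-1)) = 14336/3840 = 3.7333.
        SD[R] = 1.9322.
Step 4: Continuity-corrected z = (R + 0.5 - E[R]) / SD[R] = (7 + 0.5 - 9.0000) / 1.9322 = -0.7763.
Step 5: Two-sided p-value via normal approximation = 2*(1 - Phi(|z|)) = 0.437558.
Step 6: alpha = 0.1. fail to reject H0.

R = 7, z = -0.7763, p = 0.437558, fail to reject H0.


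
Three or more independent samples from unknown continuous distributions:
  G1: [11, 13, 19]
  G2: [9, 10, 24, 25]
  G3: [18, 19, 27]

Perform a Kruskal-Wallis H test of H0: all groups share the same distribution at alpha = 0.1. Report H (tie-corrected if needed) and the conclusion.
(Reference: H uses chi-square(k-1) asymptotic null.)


Step 1: Combine all N = 10 observations and assign midranks.
sorted (value, group, rank): (9,G2,1), (10,G2,2), (11,G1,3), (13,G1,4), (18,G3,5), (19,G1,6.5), (19,G3,6.5), (24,G2,8), (25,G2,9), (27,G3,10)
Step 2: Sum ranks within each group.
R_1 = 13.5 (n_1 = 3)
R_2 = 20 (n_2 = 4)
R_3 = 21.5 (n_3 = 3)
Step 3: H = 12/(N(N+1)) * sum(R_i^2/n_i) - 3(N+1)
     = 12/(10*11) * (13.5^2/3 + 20^2/4 + 21.5^2/3) - 3*11
     = 0.109091 * 314.833 - 33
     = 1.345455.
Step 4: Ties present; correction factor C = 1 - 6/(10^3 - 10) = 0.993939. Corrected H = 1.345455 / 0.993939 = 1.353659.
Step 5: Under H0, H ~ chi^2(2); p-value = 0.508226.
Step 6: alpha = 0.1. fail to reject H0.

H = 1.3537, df = 2, p = 0.508226, fail to reject H0.


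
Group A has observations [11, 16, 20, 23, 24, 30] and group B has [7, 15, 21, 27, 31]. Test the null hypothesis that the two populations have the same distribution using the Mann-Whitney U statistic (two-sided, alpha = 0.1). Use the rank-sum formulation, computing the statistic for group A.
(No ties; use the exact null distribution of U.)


Step 1: Combine and sort all 11 observations; assign midranks.
sorted (value, group): (7,Y), (11,X), (15,Y), (16,X), (20,X), (21,Y), (23,X), (24,X), (27,Y), (30,X), (31,Y)
ranks: 7->1, 11->2, 15->3, 16->4, 20->5, 21->6, 23->7, 24->8, 27->9, 30->10, 31->11
Step 2: Rank sum for X: R1 = 2 + 4 + 5 + 7 + 8 + 10 = 36.
Step 3: U_X = R1 - n1(n1+1)/2 = 36 - 6*7/2 = 36 - 21 = 15.
       U_Y = n1*n2 - U_X = 30 - 15 = 15.
Step 4: No ties, so the exact null distribution of U (based on enumerating the C(11,6) = 462 equally likely rank assignments) gives the two-sided p-value.
Step 5: p-value = 1.000000; compare to alpha = 0.1. fail to reject H0.

U_X = 15, p = 1.000000, fail to reject H0 at alpha = 0.1.


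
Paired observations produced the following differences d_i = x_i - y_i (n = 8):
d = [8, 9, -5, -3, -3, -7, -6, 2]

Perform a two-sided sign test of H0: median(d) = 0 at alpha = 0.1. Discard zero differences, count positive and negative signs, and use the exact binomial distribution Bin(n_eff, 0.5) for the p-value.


Step 1: Discard zero differences. Original n = 8; n_eff = number of nonzero differences = 8.
Nonzero differences (with sign): +8, +9, -5, -3, -3, -7, -6, +2
Step 2: Count signs: positive = 3, negative = 5.
Step 3: Under H0: P(positive) = 0.5, so the number of positives S ~ Bin(8, 0.5).
Step 4: Two-sided exact p-value = sum of Bin(8,0.5) probabilities at or below the observed probability = 0.726562.
Step 5: alpha = 0.1. fail to reject H0.

n_eff = 8, pos = 3, neg = 5, p = 0.726562, fail to reject H0.


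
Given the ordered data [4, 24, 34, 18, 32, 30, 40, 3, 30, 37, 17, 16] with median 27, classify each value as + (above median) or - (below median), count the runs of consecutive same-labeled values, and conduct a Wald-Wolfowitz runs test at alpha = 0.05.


Step 1: Compute median = 27; label A = above, B = below.
Labels in order: BBABAAABAABB  (n_A = 6, n_B = 6)
Step 2: Count runs R = 7.
Step 3: Under H0 (random ordering), E[R] = 2*n_A*n_B/(n_A+n_B) + 1 = 2*6*6/12 + 1 = 7.0000.
        Var[R] = 2*n_A*n_B*(2*n_A*n_B - n_A - n_B) / ((n_A+n_B)^2 * (n_A+n_B-1)) = 4320/1584 = 2.7273.
        SD[R] = 1.6514.
Step 4: R = E[R], so z = 0 with no continuity correction.
Step 5: Two-sided p-value via normal approximation = 2*(1 - Phi(|z|)) = 1.000000.
Step 6: alpha = 0.05. fail to reject H0.

R = 7, z = 0.0000, p = 1.000000, fail to reject H0.


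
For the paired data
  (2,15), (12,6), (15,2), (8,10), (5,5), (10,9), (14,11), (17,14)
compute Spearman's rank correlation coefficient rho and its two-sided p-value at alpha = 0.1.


Step 1: Rank x and y separately (midranks; no ties here).
rank(x): 2->1, 12->5, 15->7, 8->3, 5->2, 10->4, 14->6, 17->8
rank(y): 15->8, 6->3, 2->1, 10->5, 5->2, 9->4, 11->6, 14->7
Step 2: d_i = R_x(i) - R_y(i); compute d_i^2.
  (1-8)^2=49, (5-3)^2=4, (7-1)^2=36, (3-5)^2=4, (2-2)^2=0, (4-4)^2=0, (6-6)^2=0, (8-7)^2=1
sum(d^2) = 94.
Step 3: rho = 1 - 6*94 / (8*(8^2 - 1)) = 1 - 564/504 = -0.119048.
Step 4: Under H0, t = rho * sqrt((n-2)/(1-rho^2)) = -0.2937 ~ t(6).
Step 5: Two-sided p-value from the t-distribution with 6 df = 0.778886.
Step 6: alpha = 0.1. fail to reject H0.

rho = -0.1190, p = 0.778886, fail to reject H0 at alpha = 0.1.


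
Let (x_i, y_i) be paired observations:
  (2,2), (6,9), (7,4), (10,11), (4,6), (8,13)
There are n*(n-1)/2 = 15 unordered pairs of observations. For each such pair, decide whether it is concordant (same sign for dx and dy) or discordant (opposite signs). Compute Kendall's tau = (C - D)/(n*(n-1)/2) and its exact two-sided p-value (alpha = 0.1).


Step 1: Enumerate the 15 unordered pairs (i,j) with i<j and classify each by sign(x_j-x_i) * sign(y_j-y_i).
  (1,2):dx=+4,dy=+7->C; (1,3):dx=+5,dy=+2->C; (1,4):dx=+8,dy=+9->C; (1,5):dx=+2,dy=+4->C
  (1,6):dx=+6,dy=+11->C; (2,3):dx=+1,dy=-5->D; (2,4):dx=+4,dy=+2->C; (2,5):dx=-2,dy=-3->C
  (2,6):dx=+2,dy=+4->C; (3,4):dx=+3,dy=+7->C; (3,5):dx=-3,dy=+2->D; (3,6):dx=+1,dy=+9->C
  (4,5):dx=-6,dy=-5->C; (4,6):dx=-2,dy=+2->D; (5,6):dx=+4,dy=+7->C
Step 2: C = 12, D = 3, total pairs = 15.
Step 3: tau = (C - D)/(n(n-1)/2) = (12 - 3)/15 = 0.600000.
Step 4: Exact two-sided p-value (enumerate n! = 720 permutations of y under H0): p = 0.136111.
Step 5: alpha = 0.1. fail to reject H0.

tau_b = 0.6000 (C=12, D=3), p = 0.136111, fail to reject H0.


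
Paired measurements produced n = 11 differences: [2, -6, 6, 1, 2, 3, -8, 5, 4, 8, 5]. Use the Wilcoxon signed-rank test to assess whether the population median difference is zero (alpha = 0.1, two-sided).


Step 1: Drop any zero differences (none here) and take |d_i|.
|d| = [2, 6, 6, 1, 2, 3, 8, 5, 4, 8, 5]
Step 2: Midrank |d_i| (ties get averaged ranks).
ranks: |2|->2.5, |6|->8.5, |6|->8.5, |1|->1, |2|->2.5, |3|->4, |8|->10.5, |5|->6.5, |4|->5, |8|->10.5, |5|->6.5
Step 3: Attach original signs; sum ranks with positive sign and with negative sign.
W+ = 2.5 + 8.5 + 1 + 2.5 + 4 + 6.5 + 5 + 10.5 + 6.5 = 47
W- = 8.5 + 10.5 = 19
(Check: W+ + W- = 66 should equal n(n+1)/2 = 66.)
Step 4: Test statistic W = min(W+, W-) = 19.
Step 5: Ties in |d|, so use the tie-corrected normal approximation.
        E[W] = n(n+1)/4 = 11*12/4 = 33.
        Tie groups: |d|=2 (t=2), |d|=5 (t=2), |d|=6 (t=2), |d|=8 (t=2); sum(t^3 - t) = 24.
        Var[W] = n(n+1)(2n+1)/24 - sum(t^3-t)/48 = 3036/24 - 24/48 = 126.
        z = (W - E[W]) / sqrt(Var[W]) = (19 - 33) / 11.2250 = -1.2472.
        Two-sided p = 2*Phi(z) = 0.212317.
Step 6: alpha = 0.1. fail to reject H0.

W+ = 47, W- = 19, W = min = 19, p = 0.212317, fail to reject H0.


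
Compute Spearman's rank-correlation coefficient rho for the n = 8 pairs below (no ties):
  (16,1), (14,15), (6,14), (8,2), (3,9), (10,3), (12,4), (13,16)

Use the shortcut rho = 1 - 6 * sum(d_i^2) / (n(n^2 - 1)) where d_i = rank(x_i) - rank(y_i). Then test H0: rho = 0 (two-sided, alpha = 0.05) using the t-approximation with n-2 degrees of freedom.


Step 1: Rank x and y separately (midranks; no ties here).
rank(x): 16->8, 14->7, 6->2, 8->3, 3->1, 10->4, 12->5, 13->6
rank(y): 1->1, 15->7, 14->6, 2->2, 9->5, 3->3, 4->4, 16->8
Step 2: d_i = R_x(i) - R_y(i); compute d_i^2.
  (8-1)^2=49, (7-7)^2=0, (2-6)^2=16, (3-2)^2=1, (1-5)^2=16, (4-3)^2=1, (5-4)^2=1, (6-8)^2=4
sum(d^2) = 88.
Step 3: rho = 1 - 6*88 / (8*(8^2 - 1)) = 1 - 528/504 = -0.047619.
Step 4: Under H0, t = rho * sqrt((n-2)/(1-rho^2)) = -0.1168 ~ t(6).
Step 5: Two-sided p-value from the t-distribution with 6 df = 0.910849.
Step 6: alpha = 0.05. fail to reject H0.

rho = -0.0476, p = 0.910849, fail to reject H0 at alpha = 0.05.


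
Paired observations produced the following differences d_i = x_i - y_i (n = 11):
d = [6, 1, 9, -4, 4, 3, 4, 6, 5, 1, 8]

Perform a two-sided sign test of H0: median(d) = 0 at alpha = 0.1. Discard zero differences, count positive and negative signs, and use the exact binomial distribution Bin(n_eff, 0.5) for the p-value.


Step 1: Discard zero differences. Original n = 11; n_eff = number of nonzero differences = 11.
Nonzero differences (with sign): +6, +1, +9, -4, +4, +3, +4, +6, +5, +1, +8
Step 2: Count signs: positive = 10, negative = 1.
Step 3: Under H0: P(positive) = 0.5, so the number of positives S ~ Bin(11, 0.5).
Step 4: Two-sided exact p-value = sum of Bin(11,0.5) probabilities at or below the observed probability = 0.011719.
Step 5: alpha = 0.1. reject H0.

n_eff = 11, pos = 10, neg = 1, p = 0.011719, reject H0.


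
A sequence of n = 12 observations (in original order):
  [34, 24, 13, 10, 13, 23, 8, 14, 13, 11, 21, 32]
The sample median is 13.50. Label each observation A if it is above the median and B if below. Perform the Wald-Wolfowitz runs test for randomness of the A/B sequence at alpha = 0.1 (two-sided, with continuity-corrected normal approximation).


Step 1: Compute median = 13.50; label A = above, B = below.
Labels in order: AABBBABABBAA  (n_A = 6, n_B = 6)
Step 2: Count runs R = 7.
Step 3: Under H0 (random ordering), E[R] = 2*n_A*n_B/(n_A+n_B) + 1 = 2*6*6/12 + 1 = 7.0000.
        Var[R] = 2*n_A*n_B*(2*n_A*n_B - n_A - n_B) / ((n_A+n_B)^2 * (n_A+n_B-1)) = 4320/1584 = 2.7273.
        SD[R] = 1.6514.
Step 4: R = E[R], so z = 0 with no continuity correction.
Step 5: Two-sided p-value via normal approximation = 2*(1 - Phi(|z|)) = 1.000000.
Step 6: alpha = 0.1. fail to reject H0.

R = 7, z = 0.0000, p = 1.000000, fail to reject H0.


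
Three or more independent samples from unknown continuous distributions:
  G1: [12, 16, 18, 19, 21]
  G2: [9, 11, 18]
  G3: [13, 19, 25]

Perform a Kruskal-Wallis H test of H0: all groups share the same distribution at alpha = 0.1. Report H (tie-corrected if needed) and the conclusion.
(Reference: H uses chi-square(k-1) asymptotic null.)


Step 1: Combine all N = 11 observations and assign midranks.
sorted (value, group, rank): (9,G2,1), (11,G2,2), (12,G1,3), (13,G3,4), (16,G1,5), (18,G1,6.5), (18,G2,6.5), (19,G1,8.5), (19,G3,8.5), (21,G1,10), (25,G3,11)
Step 2: Sum ranks within each group.
R_1 = 33 (n_1 = 5)
R_2 = 9.5 (n_2 = 3)
R_3 = 23.5 (n_3 = 3)
Step 3: H = 12/(N(N+1)) * sum(R_i^2/n_i) - 3(N+1)
     = 12/(11*12) * (33^2/5 + 9.5^2/3 + 23.5^2/3) - 3*12
     = 0.090909 * 431.967 - 36
     = 3.269697.
Step 4: Ties present; correction factor C = 1 - 12/(11^3 - 11) = 0.990909. Corrected H = 3.269697 / 0.990909 = 3.299694.
Step 5: Under H0, H ~ chi^2(2); p-value = 0.192079.
Step 6: alpha = 0.1. fail to reject H0.

H = 3.2997, df = 2, p = 0.192079, fail to reject H0.


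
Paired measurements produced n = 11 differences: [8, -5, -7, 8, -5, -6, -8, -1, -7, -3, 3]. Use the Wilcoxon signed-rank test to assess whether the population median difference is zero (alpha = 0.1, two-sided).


Step 1: Drop any zero differences (none here) and take |d_i|.
|d| = [8, 5, 7, 8, 5, 6, 8, 1, 7, 3, 3]
Step 2: Midrank |d_i| (ties get averaged ranks).
ranks: |8|->10, |5|->4.5, |7|->7.5, |8|->10, |5|->4.5, |6|->6, |8|->10, |1|->1, |7|->7.5, |3|->2.5, |3|->2.5
Step 3: Attach original signs; sum ranks with positive sign and with negative sign.
W+ = 10 + 10 + 2.5 = 22.5
W- = 4.5 + 7.5 + 4.5 + 6 + 10 + 1 + 7.5 + 2.5 = 43.5
(Check: W+ + W- = 66 should equal n(n+1)/2 = 66.)
Step 4: Test statistic W = min(W+, W-) = 22.5.
Step 5: Ties in |d|, so use the tie-corrected normal approximation.
        E[W] = n(n+1)/4 = 11*12/4 = 33.
        Tie groups: |d|=3 (t=2), |d|=5 (t=2), |d|=7 (t=2), |d|=8 (t=3); sum(t^3 - t) = 42.
        Var[W] = n(n+1)(2n+1)/24 - sum(t^3-t)/48 = 3036/24 - 42/48 = 125.625.
        z = (W - E[W]) / sqrt(Var[W]) = (22.5 - 33) / 11.2083 = -0.9368.
        Two-sided p = 2*Phi(z) = 0.348857.
Step 6: alpha = 0.1. fail to reject H0.

W+ = 22.5, W- = 43.5, W = min = 22.5, p = 0.348857, fail to reject H0.


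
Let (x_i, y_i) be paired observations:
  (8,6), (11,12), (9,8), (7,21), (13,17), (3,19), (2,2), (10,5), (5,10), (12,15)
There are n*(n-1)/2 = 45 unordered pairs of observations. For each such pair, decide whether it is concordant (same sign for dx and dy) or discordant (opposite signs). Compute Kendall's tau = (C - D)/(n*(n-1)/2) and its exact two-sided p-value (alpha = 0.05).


Step 1: Enumerate the 45 unordered pairs (i,j) with i<j and classify each by sign(x_j-x_i) * sign(y_j-y_i).
  (1,2):dx=+3,dy=+6->C; (1,3):dx=+1,dy=+2->C; (1,4):dx=-1,dy=+15->D; (1,5):dx=+5,dy=+11->C
  (1,6):dx=-5,dy=+13->D; (1,7):dx=-6,dy=-4->C; (1,8):dx=+2,dy=-1->D; (1,9):dx=-3,dy=+4->D
  (1,10):dx=+4,dy=+9->C; (2,3):dx=-2,dy=-4->C; (2,4):dx=-4,dy=+9->D; (2,5):dx=+2,dy=+5->C
  (2,6):dx=-8,dy=+7->D; (2,7):dx=-9,dy=-10->C; (2,8):dx=-1,dy=-7->C; (2,9):dx=-6,dy=-2->C
  (2,10):dx=+1,dy=+3->C; (3,4):dx=-2,dy=+13->D; (3,5):dx=+4,dy=+9->C; (3,6):dx=-6,dy=+11->D
  (3,7):dx=-7,dy=-6->C; (3,8):dx=+1,dy=-3->D; (3,9):dx=-4,dy=+2->D; (3,10):dx=+3,dy=+7->C
  (4,5):dx=+6,dy=-4->D; (4,6):dx=-4,dy=-2->C; (4,7):dx=-5,dy=-19->C; (4,8):dx=+3,dy=-16->D
  (4,9):dx=-2,dy=-11->C; (4,10):dx=+5,dy=-6->D; (5,6):dx=-10,dy=+2->D; (5,7):dx=-11,dy=-15->C
  (5,8):dx=-3,dy=-12->C; (5,9):dx=-8,dy=-7->C; (5,10):dx=-1,dy=-2->C; (6,7):dx=-1,dy=-17->C
  (6,8):dx=+7,dy=-14->D; (6,9):dx=+2,dy=-9->D; (6,10):dx=+9,dy=-4->D; (7,8):dx=+8,dy=+3->C
  (7,9):dx=+3,dy=+8->C; (7,10):dx=+10,dy=+13->C; (8,9):dx=-5,dy=+5->D; (8,10):dx=+2,dy=+10->C
  (9,10):dx=+7,dy=+5->C
Step 2: C = 27, D = 18, total pairs = 45.
Step 3: tau = (C - D)/(n(n-1)/2) = (27 - 18)/45 = 0.200000.
Step 4: Exact two-sided p-value (enumerate n! = 3628800 permutations of y under H0): p = 0.484313.
Step 5: alpha = 0.05. fail to reject H0.

tau_b = 0.2000 (C=27, D=18), p = 0.484313, fail to reject H0.


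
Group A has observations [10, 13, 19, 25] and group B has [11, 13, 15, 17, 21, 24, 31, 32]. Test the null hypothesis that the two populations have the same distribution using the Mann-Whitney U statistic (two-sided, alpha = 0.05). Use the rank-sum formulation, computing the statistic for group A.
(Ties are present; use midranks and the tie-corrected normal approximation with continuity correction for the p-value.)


Step 1: Combine and sort all 12 observations; assign midranks.
sorted (value, group): (10,X), (11,Y), (13,X), (13,Y), (15,Y), (17,Y), (19,X), (21,Y), (24,Y), (25,X), (31,Y), (32,Y)
ranks: 10->1, 11->2, 13->3.5, 13->3.5, 15->5, 17->6, 19->7, 21->8, 24->9, 25->10, 31->11, 32->12
Step 2: Rank sum for X: R1 = 1 + 3.5 + 7 + 10 = 21.5.
Step 3: U_X = R1 - n1(n1+1)/2 = 21.5 - 4*5/2 = 21.5 - 10 = 11.5.
       U_Y = n1*n2 - U_X = 32 - 11.5 = 20.5.
Step 4: Ties are present, so use the tie-corrected normal approximation (with continuity correction) for the p-value.
Step 5: p-value = 0.496152; compare to alpha = 0.05. fail to reject H0.

U_X = 11.5, p = 0.496152, fail to reject H0 at alpha = 0.05.


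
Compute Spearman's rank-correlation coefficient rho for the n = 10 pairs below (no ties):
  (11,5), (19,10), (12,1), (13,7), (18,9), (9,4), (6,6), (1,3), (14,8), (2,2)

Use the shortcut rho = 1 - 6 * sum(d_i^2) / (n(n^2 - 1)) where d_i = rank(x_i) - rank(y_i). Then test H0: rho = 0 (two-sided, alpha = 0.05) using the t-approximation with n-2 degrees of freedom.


Step 1: Rank x and y separately (midranks; no ties here).
rank(x): 11->5, 19->10, 12->6, 13->7, 18->9, 9->4, 6->3, 1->1, 14->8, 2->2
rank(y): 5->5, 10->10, 1->1, 7->7, 9->9, 4->4, 6->6, 3->3, 8->8, 2->2
Step 2: d_i = R_x(i) - R_y(i); compute d_i^2.
  (5-5)^2=0, (10-10)^2=0, (6-1)^2=25, (7-7)^2=0, (9-9)^2=0, (4-4)^2=0, (3-6)^2=9, (1-3)^2=4, (8-8)^2=0, (2-2)^2=0
sum(d^2) = 38.
Step 3: rho = 1 - 6*38 / (10*(10^2 - 1)) = 1 - 228/990 = 0.769697.
Step 4: Under H0, t = rho * sqrt((n-2)/(1-rho^2)) = 3.4101 ~ t(8).
Step 5: Two-sided p-value from the t-distribution with 8 df = 0.009222.
Step 6: alpha = 0.05. reject H0.

rho = 0.7697, p = 0.009222, reject H0 at alpha = 0.05.


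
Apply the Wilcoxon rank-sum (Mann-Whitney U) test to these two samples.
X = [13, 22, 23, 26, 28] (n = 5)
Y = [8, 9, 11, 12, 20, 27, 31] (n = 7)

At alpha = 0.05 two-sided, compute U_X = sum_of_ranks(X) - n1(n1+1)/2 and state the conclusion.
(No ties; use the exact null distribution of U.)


Step 1: Combine and sort all 12 observations; assign midranks.
sorted (value, group): (8,Y), (9,Y), (11,Y), (12,Y), (13,X), (20,Y), (22,X), (23,X), (26,X), (27,Y), (28,X), (31,Y)
ranks: 8->1, 9->2, 11->3, 12->4, 13->5, 20->6, 22->7, 23->8, 26->9, 27->10, 28->11, 31->12
Step 2: Rank sum for X: R1 = 5 + 7 + 8 + 9 + 11 = 40.
Step 3: U_X = R1 - n1(n1+1)/2 = 40 - 5*6/2 = 40 - 15 = 25.
       U_Y = n1*n2 - U_X = 35 - 25 = 10.
Step 4: No ties, so the exact null distribution of U (based on enumerating the C(12,5) = 792 equally likely rank assignments) gives the two-sided p-value.
Step 5: p-value = 0.267677; compare to alpha = 0.05. fail to reject H0.

U_X = 25, p = 0.267677, fail to reject H0 at alpha = 0.05.


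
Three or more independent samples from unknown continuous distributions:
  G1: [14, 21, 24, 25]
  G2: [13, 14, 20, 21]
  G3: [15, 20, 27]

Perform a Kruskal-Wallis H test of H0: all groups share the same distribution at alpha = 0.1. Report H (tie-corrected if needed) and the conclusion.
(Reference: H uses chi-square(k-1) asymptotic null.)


Step 1: Combine all N = 11 observations and assign midranks.
sorted (value, group, rank): (13,G2,1), (14,G1,2.5), (14,G2,2.5), (15,G3,4), (20,G2,5.5), (20,G3,5.5), (21,G1,7.5), (21,G2,7.5), (24,G1,9), (25,G1,10), (27,G3,11)
Step 2: Sum ranks within each group.
R_1 = 29 (n_1 = 4)
R_2 = 16.5 (n_2 = 4)
R_3 = 20.5 (n_3 = 3)
Step 3: H = 12/(N(N+1)) * sum(R_i^2/n_i) - 3(N+1)
     = 12/(11*12) * (29^2/4 + 16.5^2/4 + 20.5^2/3) - 3*12
     = 0.090909 * 418.396 - 36
     = 2.035985.
Step 4: Ties present; correction factor C = 1 - 18/(11^3 - 11) = 0.986364. Corrected H = 2.035985 / 0.986364 = 2.064132.
Step 5: Under H0, H ~ chi^2(2); p-value = 0.356270.
Step 6: alpha = 0.1. fail to reject H0.

H = 2.0641, df = 2, p = 0.356270, fail to reject H0.


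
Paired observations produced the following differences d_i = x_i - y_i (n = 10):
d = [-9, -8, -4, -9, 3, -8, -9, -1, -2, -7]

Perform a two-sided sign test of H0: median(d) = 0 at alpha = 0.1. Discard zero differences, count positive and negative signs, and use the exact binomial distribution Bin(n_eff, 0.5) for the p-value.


Step 1: Discard zero differences. Original n = 10; n_eff = number of nonzero differences = 10.
Nonzero differences (with sign): -9, -8, -4, -9, +3, -8, -9, -1, -2, -7
Step 2: Count signs: positive = 1, negative = 9.
Step 3: Under H0: P(positive) = 0.5, so the number of positives S ~ Bin(10, 0.5).
Step 4: Two-sided exact p-value = sum of Bin(10,0.5) probabilities at or below the observed probability = 0.021484.
Step 5: alpha = 0.1. reject H0.

n_eff = 10, pos = 1, neg = 9, p = 0.021484, reject H0.
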